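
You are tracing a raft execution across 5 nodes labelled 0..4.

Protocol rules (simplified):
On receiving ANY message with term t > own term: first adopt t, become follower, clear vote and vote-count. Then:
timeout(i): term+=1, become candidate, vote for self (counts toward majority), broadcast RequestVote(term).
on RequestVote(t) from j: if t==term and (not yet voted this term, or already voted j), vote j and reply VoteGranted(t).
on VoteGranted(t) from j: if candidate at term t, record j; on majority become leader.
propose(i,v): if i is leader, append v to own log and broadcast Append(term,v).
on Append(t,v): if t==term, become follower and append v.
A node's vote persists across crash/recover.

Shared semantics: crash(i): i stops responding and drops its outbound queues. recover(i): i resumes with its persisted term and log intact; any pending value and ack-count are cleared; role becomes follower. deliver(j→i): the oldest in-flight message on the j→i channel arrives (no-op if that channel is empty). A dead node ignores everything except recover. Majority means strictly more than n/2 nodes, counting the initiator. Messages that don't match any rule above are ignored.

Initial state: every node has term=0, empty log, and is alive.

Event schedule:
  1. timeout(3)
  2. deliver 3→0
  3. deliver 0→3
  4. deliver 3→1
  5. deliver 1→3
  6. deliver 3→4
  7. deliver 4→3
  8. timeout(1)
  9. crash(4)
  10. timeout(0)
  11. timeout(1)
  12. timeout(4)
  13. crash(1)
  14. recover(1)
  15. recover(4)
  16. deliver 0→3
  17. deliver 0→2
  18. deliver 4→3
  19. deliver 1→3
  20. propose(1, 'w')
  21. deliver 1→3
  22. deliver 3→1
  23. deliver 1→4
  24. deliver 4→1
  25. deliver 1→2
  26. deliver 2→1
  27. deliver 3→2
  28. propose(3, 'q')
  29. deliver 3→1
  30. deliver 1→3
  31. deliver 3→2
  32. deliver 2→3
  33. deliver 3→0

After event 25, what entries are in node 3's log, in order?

after 1 — timeout(3): n3:cand/t1/[-]
after 2 — deliver 3→0: n0:foll/t1/[-]
after 3 — deliver 0→3: ·
after 4 — deliver 3→1: n1:foll/t1/[-]
after 5 — deliver 1→3: n3:lead/t1/[-]
after 6 — deliver 3→4: n4:foll/t1/[-]
after 7 — deliver 4→3: ·
after 8 — timeout(1): n1:cand/t2/[-]
after 9 — crash(4): n4:✗foll/t1/[-]
after 10 — timeout(0): n0:cand/t2/[-]
after 11 — timeout(1): n1:cand/t3/[-]
after 12 — timeout(4): ·
after 13 — crash(1): n1:✗cand/t3/[-]
after 14 — recover(1): n1:foll/t3/[-]
after 15 — recover(4): n4:foll/t1/[-]
after 16 — deliver 0→3: n3:foll/t2/[-]
after 17 — deliver 0→2: n2:foll/t2/[-]
after 18 — deliver 4→3: ·
after 19 — deliver 1→3: ·
after 20 — propose(1,'w'): ·
after 21 — deliver 1→3: ·
after 22 — deliver 3→1: ·
after 23 — deliver 1→4: ·
after 24 — deliver 4→1: ·
after 25 — deliver 1→2: ·

empty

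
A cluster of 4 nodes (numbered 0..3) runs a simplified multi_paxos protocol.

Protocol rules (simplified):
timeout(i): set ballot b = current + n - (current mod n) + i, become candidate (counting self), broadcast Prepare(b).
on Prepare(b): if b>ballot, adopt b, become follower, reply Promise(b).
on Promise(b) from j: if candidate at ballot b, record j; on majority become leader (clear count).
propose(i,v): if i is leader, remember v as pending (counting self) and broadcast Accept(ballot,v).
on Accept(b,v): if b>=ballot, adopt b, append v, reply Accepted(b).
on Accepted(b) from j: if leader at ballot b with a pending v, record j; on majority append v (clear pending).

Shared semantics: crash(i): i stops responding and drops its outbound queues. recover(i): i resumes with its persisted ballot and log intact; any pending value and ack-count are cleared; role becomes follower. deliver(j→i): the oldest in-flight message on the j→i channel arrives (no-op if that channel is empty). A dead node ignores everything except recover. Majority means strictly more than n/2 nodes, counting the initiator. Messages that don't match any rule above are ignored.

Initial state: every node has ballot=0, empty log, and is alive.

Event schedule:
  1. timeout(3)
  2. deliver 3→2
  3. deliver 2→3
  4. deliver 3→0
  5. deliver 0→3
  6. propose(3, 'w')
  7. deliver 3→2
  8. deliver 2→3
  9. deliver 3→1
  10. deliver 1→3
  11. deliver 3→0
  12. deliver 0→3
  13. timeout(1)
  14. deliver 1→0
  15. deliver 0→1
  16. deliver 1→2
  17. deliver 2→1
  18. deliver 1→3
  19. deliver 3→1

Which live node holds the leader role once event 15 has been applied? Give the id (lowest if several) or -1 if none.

3

step 1 timeout(3): 3={cand,b=7,log=-}
step 2 deliver 3→2: 2={foll,b=7,log=-}
step 3 deliver 2→3: —
step 4 deliver 3→0: 0={foll,b=7,log=-}
step 5 deliver 0→3: 3={lead,b=7,log=-}
step 6 propose(3,'w'): —
step 7 deliver 3→2: 2={foll,b=7,log=w}
step 8 deliver 2→3: —
step 9 deliver 3→1: 1={foll,b=7,log=-}
step 10 deliver 1→3: —
step 11 deliver 3→0: 0={foll,b=7,log=w}
step 12 deliver 0→3: 3={lead,b=7,log=w}
step 13 timeout(1): 1={cand,b=9,log=-}
step 14 deliver 1→0: 0={foll,b=9,log=w}
step 15 deliver 0→1: —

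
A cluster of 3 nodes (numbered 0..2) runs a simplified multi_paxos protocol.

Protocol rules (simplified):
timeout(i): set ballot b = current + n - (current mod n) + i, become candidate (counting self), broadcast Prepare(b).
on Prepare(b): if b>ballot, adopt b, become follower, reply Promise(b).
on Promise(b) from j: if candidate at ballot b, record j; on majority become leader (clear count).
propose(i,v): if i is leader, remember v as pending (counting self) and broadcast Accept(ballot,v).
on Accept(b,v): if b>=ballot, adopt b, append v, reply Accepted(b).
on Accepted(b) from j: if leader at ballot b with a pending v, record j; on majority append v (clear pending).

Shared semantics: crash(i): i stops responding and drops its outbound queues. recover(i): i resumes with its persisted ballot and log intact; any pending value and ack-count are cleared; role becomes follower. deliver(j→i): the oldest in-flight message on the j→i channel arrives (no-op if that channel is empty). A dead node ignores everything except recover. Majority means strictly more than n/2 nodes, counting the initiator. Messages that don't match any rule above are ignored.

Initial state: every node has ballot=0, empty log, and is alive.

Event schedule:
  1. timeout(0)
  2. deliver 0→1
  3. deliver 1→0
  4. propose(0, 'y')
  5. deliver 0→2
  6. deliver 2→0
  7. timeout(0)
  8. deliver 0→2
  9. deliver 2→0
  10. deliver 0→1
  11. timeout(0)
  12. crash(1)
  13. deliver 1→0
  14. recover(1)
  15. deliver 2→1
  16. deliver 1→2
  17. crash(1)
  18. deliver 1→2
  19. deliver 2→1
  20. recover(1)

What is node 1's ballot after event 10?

3

after 1 — timeout(0): n0:cand/b3/[-]
after 2 — deliver 0→1: n1:foll/b3/[-]
after 3 — deliver 1→0: n0:lead/b3/[-]
after 4 — propose(0,'y'): ·
after 5 — deliver 0→2: n2:foll/b3/[-]
after 6 — deliver 2→0: ·
after 7 — timeout(0): n0:cand/b6/[-]
after 8 — deliver 0→2: n2:foll/b3/[y]
after 9 — deliver 2→0: ·
after 10 — deliver 0→1: n1:foll/b3/[y]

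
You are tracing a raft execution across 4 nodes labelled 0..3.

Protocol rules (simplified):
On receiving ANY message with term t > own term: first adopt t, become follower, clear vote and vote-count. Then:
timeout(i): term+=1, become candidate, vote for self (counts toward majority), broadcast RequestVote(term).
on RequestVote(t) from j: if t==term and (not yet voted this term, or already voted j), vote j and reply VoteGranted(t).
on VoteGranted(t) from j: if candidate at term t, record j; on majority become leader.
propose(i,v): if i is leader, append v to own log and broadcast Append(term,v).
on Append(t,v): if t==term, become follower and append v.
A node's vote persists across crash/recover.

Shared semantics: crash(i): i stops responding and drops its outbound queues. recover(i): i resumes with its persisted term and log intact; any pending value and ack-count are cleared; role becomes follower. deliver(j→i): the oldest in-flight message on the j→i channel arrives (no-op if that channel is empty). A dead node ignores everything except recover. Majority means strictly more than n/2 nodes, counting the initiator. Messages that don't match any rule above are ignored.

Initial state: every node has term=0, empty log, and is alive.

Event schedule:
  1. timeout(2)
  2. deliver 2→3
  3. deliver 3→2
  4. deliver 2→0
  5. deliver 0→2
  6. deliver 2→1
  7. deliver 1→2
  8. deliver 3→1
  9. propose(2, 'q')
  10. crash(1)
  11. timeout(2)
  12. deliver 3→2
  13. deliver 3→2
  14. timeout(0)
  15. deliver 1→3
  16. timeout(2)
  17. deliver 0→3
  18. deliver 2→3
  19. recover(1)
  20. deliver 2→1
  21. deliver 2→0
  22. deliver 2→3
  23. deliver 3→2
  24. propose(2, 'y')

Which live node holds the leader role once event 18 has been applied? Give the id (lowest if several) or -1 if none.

-1

[1] timeout(2) → N2(cand t1 [-])
[2] deliver 2→3 → N3(foll t1 [-])
[3] deliver 3→2 → ∅
[4] deliver 2→0 → N0(foll t1 [-])
[5] deliver 0→2 → N2(lead t1 [-])
[6] deliver 2→1 → N1(foll t1 [-])
[7] deliver 1→2 → ∅
[8] deliver 3→1 → ∅
[9] propose(2,'q') → N2(lead t1 [q])
[10] crash(1) → N1(✗foll t1 [-])
[11] timeout(2) → N2(cand t2 [q])
[12] deliver 3→2 → ∅
[13] deliver 3→2 → ∅
[14] timeout(0) → N0(cand t2 [-])
[15] deliver 1→3 → ∅
[16] timeout(2) → N2(cand t3 [q])
[17] deliver 0→3 → N3(foll t2 [-])
[18] deliver 2→3 → ∅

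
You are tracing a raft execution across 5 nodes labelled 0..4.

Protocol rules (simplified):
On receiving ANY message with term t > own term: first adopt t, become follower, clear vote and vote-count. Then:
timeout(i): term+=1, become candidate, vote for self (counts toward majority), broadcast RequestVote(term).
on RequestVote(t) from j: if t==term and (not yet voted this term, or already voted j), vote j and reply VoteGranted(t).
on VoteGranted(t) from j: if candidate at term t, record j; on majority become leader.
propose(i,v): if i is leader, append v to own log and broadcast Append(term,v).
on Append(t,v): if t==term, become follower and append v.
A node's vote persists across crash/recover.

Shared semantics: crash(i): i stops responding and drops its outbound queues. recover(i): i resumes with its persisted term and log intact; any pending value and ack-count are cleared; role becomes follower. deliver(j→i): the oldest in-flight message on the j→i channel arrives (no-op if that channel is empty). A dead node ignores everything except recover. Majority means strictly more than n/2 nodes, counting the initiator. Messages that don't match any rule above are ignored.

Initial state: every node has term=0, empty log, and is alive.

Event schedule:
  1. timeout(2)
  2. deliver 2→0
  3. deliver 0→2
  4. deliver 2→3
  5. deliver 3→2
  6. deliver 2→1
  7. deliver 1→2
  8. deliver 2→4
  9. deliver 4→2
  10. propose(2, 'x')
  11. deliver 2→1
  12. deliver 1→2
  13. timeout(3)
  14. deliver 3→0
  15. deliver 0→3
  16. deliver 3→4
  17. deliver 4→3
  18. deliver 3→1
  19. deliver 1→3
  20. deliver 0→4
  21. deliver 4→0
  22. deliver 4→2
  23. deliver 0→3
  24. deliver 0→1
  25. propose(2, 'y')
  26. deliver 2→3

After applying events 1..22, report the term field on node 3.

2

after 1 — timeout(2): n2:cand/t1/[-]
after 2 — deliver 2→0: n0:foll/t1/[-]
after 3 — deliver 0→2: ·
after 4 — deliver 2→3: n3:foll/t1/[-]
after 5 — deliver 3→2: n2:lead/t1/[-]
after 6 — deliver 2→1: n1:foll/t1/[-]
after 7 — deliver 1→2: ·
after 8 — deliver 2→4: n4:foll/t1/[-]
after 9 — deliver 4→2: ·
after 10 — propose(2,'x'): n2:lead/t1/[x]
after 11 — deliver 2→1: n1:foll/t1/[x]
after 12 — deliver 1→2: ·
after 13 — timeout(3): n3:cand/t2/[-]
after 14 — deliver 3→0: n0:foll/t2/[-]
after 15 — deliver 0→3: ·
after 16 — deliver 3→4: n4:foll/t2/[-]
after 17 — deliver 4→3: n3:lead/t2/[-]
after 18 — deliver 3→1: n1:foll/t2/[x]
after 19 — deliver 1→3: ·
after 20 — deliver 0→4: ·
after 21 — deliver 4→0: ·
after 22 — deliver 4→2: ·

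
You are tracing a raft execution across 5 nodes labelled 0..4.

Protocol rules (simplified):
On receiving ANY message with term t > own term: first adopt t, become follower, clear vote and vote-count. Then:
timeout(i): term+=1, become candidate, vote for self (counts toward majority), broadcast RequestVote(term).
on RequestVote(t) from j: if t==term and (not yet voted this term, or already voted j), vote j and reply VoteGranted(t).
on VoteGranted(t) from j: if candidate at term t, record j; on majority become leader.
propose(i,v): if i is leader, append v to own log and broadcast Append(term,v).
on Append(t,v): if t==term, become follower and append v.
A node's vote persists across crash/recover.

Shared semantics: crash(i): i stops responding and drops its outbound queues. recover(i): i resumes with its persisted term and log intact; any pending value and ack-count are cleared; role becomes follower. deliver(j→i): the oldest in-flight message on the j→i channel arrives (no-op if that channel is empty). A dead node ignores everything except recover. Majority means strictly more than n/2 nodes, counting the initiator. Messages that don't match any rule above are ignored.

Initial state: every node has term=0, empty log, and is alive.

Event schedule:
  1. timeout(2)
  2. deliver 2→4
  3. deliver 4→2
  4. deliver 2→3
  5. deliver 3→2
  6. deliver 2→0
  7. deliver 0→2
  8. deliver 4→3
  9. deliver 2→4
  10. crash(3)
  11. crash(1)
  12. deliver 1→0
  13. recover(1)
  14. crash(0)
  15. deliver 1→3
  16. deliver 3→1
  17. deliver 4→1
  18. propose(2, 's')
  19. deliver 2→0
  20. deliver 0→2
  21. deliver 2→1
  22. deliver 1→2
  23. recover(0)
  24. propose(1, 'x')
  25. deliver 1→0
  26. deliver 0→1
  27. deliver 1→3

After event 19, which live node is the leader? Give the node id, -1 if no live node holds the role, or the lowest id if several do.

2

[1] timeout(2) → N2(cand t1 [-])
[2] deliver 2→4 → N4(foll t1 [-])
[3] deliver 4→2 → ∅
[4] deliver 2→3 → N3(foll t1 [-])
[5] deliver 3→2 → N2(lead t1 [-])
[6] deliver 2→0 → N0(foll t1 [-])
[7] deliver 0→2 → ∅
[8] deliver 4→3 → ∅
[9] deliver 2→4 → ∅
[10] crash(3) → N3(✗foll t1 [-])
[11] crash(1) → N1(✗foll t0 [-])
[12] deliver 1→0 → ∅
[13] recover(1) → N1(foll t0 [-])
[14] crash(0) → N0(✗foll t1 [-])
[15] deliver 1→3 → ∅
[16] deliver 3→1 → ∅
[17] deliver 4→1 → ∅
[18] propose(2,'s') → N2(lead t1 [s])
[19] deliver 2→0 → ∅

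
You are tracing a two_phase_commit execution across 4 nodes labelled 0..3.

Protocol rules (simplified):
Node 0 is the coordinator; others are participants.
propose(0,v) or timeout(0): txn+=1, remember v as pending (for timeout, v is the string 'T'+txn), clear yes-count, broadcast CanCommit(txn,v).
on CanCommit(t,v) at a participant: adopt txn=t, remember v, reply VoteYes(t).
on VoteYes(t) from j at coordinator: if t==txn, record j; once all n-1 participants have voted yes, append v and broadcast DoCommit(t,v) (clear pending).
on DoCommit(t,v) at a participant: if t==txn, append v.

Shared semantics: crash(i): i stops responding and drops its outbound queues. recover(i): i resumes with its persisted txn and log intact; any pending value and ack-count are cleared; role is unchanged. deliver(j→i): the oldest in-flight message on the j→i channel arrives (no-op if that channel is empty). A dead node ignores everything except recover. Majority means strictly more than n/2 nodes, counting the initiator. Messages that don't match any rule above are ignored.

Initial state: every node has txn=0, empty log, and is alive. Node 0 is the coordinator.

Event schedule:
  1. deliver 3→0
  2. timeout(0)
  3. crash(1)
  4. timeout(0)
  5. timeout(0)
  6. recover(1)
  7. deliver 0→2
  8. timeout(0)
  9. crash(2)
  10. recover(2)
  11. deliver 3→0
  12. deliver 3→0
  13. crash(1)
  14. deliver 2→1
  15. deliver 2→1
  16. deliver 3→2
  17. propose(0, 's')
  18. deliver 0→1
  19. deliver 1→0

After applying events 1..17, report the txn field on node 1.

after 1 — deliver 3→0: ·
after 2 — timeout(0): n0:coor/t1/[-]
after 3 — crash(1): n1:✗part/t0/[-]
after 4 — timeout(0): n0:coor/t2/[-]
after 5 — timeout(0): n0:coor/t3/[-]
after 6 — recover(1): n1:part/t0/[-]
after 7 — deliver 0→2: n2:part/t1/[-]
after 8 — timeout(0): n0:coor/t4/[-]
after 9 — crash(2): n2:✗part/t1/[-]
after 10 — recover(2): n2:part/t1/[-]
after 11 — deliver 3→0: ·
after 12 — deliver 3→0: ·
after 13 — crash(1): n1:✗part/t0/[-]
after 14 — deliver 2→1: ·
after 15 — deliver 2→1: ·
after 16 — deliver 3→2: ·
after 17 — propose(0,'s'): n0:coor/t5/[-]

0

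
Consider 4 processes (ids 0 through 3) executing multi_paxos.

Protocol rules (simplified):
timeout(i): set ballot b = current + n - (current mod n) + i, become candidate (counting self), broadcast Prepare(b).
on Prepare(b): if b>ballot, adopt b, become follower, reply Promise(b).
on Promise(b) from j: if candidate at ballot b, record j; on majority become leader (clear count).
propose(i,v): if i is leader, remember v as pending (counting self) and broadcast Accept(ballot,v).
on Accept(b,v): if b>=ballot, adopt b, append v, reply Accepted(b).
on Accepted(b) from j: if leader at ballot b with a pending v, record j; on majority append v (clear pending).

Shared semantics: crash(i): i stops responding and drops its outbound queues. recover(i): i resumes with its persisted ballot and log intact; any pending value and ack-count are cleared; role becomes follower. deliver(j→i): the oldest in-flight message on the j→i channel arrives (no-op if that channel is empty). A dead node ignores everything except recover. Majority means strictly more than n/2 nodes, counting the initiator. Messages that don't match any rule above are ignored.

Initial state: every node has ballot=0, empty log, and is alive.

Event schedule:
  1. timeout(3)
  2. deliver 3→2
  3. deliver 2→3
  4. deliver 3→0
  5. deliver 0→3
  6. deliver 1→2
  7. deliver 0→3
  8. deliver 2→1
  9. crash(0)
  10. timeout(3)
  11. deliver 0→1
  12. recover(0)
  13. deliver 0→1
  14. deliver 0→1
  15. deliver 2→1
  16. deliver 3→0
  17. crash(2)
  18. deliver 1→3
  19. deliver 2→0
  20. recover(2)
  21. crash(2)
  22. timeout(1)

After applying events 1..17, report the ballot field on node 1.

e1 timeout(3): 3[cand,b=7,-]
e2 deliver 3→2: 2[foll,b=7,-]
e3 deliver 2→3: ·
e4 deliver 3→0: 0[foll,b=7,-]
e5 deliver 0→3: 3[lead,b=7,-]
e6 deliver 1→2: ·
e7 deliver 0→3: ·
e8 deliver 2→1: ·
e9 crash(0): 0[✗foll,b=7,-]
e10 timeout(3): 3[cand,b=11,-]
e11 deliver 0→1: ·
e12 recover(0): 0[foll,b=7,-]
e13 deliver 0→1: ·
e14 deliver 0→1: ·
e15 deliver 2→1: ·
e16 deliver 3→0: 0[foll,b=11,-]
e17 crash(2): 2[✗foll,b=7,-]

0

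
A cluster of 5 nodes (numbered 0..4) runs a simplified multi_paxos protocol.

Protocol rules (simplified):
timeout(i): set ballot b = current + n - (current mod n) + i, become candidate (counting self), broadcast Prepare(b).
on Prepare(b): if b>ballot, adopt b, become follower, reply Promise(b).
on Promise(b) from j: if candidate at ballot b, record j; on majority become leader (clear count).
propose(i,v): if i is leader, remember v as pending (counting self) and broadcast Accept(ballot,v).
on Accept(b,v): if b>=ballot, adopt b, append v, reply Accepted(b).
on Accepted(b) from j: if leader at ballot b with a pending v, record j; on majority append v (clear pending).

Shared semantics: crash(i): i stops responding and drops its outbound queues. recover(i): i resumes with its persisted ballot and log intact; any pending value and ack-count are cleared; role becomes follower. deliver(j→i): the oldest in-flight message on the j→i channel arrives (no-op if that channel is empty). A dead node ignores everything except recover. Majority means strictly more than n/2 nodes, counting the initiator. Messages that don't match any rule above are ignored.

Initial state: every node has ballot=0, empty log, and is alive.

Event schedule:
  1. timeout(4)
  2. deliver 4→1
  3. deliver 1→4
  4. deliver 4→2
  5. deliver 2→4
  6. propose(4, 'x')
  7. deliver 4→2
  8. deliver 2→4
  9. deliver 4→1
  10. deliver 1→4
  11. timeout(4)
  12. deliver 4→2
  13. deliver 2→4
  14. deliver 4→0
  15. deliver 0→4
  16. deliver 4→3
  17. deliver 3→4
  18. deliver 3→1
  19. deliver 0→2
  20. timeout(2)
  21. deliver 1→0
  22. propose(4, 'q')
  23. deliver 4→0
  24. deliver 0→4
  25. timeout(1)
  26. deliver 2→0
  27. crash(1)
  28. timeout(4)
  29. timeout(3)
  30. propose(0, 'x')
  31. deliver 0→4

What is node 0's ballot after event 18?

9

after 1 — timeout(4): n4:cand/b9/[-]
after 2 — deliver 4→1: n1:foll/b9/[-]
after 3 — deliver 1→4: ·
after 4 — deliver 4→2: n2:foll/b9/[-]
after 5 — deliver 2→4: n4:lead/b9/[-]
after 6 — propose(4,'x'): ·
after 7 — deliver 4→2: n2:foll/b9/[x]
after 8 — deliver 2→4: ·
after 9 — deliver 4→1: n1:foll/b9/[x]
after 10 — deliver 1→4: n4:lead/b9/[x]
after 11 — timeout(4): n4:cand/b14/[x]
after 12 — deliver 4→2: n2:foll/b14/[x]
after 13 — deliver 2→4: ·
after 14 — deliver 4→0: n0:foll/b9/[-]
after 15 — deliver 0→4: ·
after 16 — deliver 4→3: n3:foll/b9/[-]
after 17 — deliver 3→4: ·
after 18 — deliver 3→1: ·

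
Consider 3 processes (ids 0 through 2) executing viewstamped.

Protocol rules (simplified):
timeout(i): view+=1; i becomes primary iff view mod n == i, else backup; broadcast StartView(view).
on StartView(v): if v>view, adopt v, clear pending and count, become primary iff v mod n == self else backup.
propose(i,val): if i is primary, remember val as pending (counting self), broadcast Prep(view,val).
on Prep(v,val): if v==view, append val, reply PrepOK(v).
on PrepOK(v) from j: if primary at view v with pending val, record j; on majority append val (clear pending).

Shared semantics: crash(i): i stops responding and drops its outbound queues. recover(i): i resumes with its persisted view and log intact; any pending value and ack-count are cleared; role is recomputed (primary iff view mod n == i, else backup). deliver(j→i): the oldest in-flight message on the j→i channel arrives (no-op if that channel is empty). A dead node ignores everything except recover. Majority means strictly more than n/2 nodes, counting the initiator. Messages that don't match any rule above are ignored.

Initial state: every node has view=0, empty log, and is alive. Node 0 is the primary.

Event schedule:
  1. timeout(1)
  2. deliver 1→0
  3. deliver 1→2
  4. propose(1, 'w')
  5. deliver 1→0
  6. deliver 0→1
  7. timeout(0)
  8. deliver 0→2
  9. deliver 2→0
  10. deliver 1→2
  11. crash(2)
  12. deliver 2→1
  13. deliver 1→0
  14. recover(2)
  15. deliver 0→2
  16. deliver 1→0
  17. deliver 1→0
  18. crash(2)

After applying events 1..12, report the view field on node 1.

1

1. timeout(1):  <1:prim v1 ->
2. deliver 1→0:  <0:back v1 ->
3. deliver 1→2:  <2:back v1 ->
4. propose(1,'w'):  nop
5. deliver 1→0:  <0:back v1 w>
6. deliver 0→1:  <1:prim v1 w>
7. timeout(0):  <0:back v2 w>
8. deliver 0→2:  <2:prim v2 ->
9. deliver 2→0:  nop
10. deliver 1→2:  nop
11. crash(2):  <2:✗prim v2 ->
12. deliver 2→1:  nop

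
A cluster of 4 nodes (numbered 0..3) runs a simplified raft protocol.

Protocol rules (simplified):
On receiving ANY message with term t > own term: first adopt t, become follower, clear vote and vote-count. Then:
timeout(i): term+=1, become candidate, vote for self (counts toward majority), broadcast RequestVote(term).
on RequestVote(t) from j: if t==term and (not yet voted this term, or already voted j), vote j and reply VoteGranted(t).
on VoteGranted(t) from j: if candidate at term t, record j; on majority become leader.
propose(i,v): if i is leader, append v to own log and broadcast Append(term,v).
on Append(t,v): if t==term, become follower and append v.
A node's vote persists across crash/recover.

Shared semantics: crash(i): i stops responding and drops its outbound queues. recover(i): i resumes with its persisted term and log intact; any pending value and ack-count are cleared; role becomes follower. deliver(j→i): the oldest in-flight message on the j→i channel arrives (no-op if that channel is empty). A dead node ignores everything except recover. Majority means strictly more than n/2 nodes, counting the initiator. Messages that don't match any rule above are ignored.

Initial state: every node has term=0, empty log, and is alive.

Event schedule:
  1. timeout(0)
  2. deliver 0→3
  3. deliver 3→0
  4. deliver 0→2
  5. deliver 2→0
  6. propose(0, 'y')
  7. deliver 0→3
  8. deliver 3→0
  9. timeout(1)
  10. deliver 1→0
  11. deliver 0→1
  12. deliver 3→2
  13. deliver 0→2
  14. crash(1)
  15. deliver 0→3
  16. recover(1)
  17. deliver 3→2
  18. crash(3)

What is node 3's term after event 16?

1

[1] timeout(0) → N0(cand t1 [-])
[2] deliver 0→3 → N3(foll t1 [-])
[3] deliver 3→0 → ∅
[4] deliver 0→2 → N2(foll t1 [-])
[5] deliver 2→0 → N0(lead t1 [-])
[6] propose(0,'y') → N0(lead t1 [y])
[7] deliver 0→3 → N3(foll t1 [y])
[8] deliver 3→0 → ∅
[9] timeout(1) → N1(cand t1 [-])
[10] deliver 1→0 → ∅
[11] deliver 0→1 → ∅
[12] deliver 3→2 → ∅
[13] deliver 0→2 → N2(foll t1 [y])
[14] crash(1) → N1(✗cand t1 [-])
[15] deliver 0→3 → ∅
[16] recover(1) → N1(foll t1 [-])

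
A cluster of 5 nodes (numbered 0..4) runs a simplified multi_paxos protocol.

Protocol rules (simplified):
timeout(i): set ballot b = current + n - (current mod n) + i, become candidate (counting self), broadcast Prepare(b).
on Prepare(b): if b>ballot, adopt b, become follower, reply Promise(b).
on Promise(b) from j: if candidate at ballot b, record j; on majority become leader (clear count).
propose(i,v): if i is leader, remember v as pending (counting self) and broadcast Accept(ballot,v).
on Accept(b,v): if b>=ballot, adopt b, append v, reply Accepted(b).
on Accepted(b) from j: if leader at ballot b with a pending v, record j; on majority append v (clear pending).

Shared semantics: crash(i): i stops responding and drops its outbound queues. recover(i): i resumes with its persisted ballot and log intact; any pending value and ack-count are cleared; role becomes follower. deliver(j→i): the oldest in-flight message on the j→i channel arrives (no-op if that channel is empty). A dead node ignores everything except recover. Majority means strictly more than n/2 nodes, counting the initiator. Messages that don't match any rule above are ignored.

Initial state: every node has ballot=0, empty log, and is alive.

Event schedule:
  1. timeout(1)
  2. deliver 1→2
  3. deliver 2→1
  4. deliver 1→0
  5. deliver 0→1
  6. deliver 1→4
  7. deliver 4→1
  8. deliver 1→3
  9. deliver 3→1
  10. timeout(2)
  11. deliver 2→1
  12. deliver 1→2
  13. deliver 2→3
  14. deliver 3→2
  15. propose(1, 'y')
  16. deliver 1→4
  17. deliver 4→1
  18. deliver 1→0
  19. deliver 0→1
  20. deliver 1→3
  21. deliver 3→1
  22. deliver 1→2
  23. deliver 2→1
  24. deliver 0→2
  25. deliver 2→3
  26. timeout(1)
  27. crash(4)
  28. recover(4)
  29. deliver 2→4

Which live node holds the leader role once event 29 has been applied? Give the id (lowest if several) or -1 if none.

2

step 1 timeout(1): 1={cand,b=6,log=-}
step 2 deliver 1→2: 2={foll,b=6,log=-}
step 3 deliver 2→1: —
step 4 deliver 1→0: 0={foll,b=6,log=-}
step 5 deliver 0→1: 1={lead,b=6,log=-}
step 6 deliver 1→4: 4={foll,b=6,log=-}
step 7 deliver 4→1: —
step 8 deliver 1→3: 3={foll,b=6,log=-}
step 9 deliver 3→1: —
step 10 timeout(2): 2={cand,b=12,log=-}
step 11 deliver 2→1: 1={foll,b=12,log=-}
step 12 deliver 1→2: —
step 13 deliver 2→3: 3={foll,b=12,log=-}
step 14 deliver 3→2: 2={lead,b=12,log=-}
step 15 propose(1,'y'): —
step 16 deliver 1→4: —
step 17 deliver 4→1: —
step 18 deliver 1→0: —
step 19 deliver 0→1: —
step 20 deliver 1→3: —
step 21 deliver 3→1: —
step 22 deliver 1→2: —
step 23 deliver 2→1: —
step 24 deliver 0→2: —
step 25 deliver 2→3: —
step 26 timeout(1): 1={cand,b=16,log=-}
step 27 crash(4): 4={✗foll,b=6,log=-}
step 28 recover(4): 4={foll,b=6,log=-}
step 29 deliver 2→4: 4={foll,b=12,log=-}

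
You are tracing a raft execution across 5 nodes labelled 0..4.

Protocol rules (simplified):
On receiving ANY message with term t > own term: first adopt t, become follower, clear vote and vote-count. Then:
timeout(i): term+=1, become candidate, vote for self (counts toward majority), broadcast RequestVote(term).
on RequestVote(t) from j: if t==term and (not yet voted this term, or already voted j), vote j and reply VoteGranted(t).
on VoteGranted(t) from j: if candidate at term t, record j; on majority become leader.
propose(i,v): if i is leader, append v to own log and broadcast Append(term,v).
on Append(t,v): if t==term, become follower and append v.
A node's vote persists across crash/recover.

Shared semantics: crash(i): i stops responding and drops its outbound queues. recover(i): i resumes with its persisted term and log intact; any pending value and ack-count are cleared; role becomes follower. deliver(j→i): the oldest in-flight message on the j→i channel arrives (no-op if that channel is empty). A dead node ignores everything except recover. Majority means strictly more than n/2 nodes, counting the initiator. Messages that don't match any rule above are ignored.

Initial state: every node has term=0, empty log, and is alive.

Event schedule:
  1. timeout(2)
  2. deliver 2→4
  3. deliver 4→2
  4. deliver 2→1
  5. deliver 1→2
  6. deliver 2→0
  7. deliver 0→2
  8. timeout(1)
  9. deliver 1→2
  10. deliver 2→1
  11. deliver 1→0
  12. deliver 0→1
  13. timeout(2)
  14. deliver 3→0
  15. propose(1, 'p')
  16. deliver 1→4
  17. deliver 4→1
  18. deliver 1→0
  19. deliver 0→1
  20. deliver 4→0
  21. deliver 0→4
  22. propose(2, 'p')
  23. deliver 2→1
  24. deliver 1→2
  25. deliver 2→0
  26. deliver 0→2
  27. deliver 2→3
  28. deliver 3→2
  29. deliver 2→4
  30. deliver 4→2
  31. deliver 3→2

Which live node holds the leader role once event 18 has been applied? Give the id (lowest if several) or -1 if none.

1. timeout(2):  <2:cand t1 ->
2. deliver 2→4:  <4:foll t1 ->
3. deliver 4→2:  nop
4. deliver 2→1:  <1:foll t1 ->
5. deliver 1→2:  <2:lead t1 ->
6. deliver 2→0:  <0:foll t1 ->
7. deliver 0→2:  nop
8. timeout(1):  <1:cand t2 ->
9. deliver 1→2:  <2:foll t2 ->
10. deliver 2→1:  nop
11. deliver 1→0:  <0:foll t2 ->
12. deliver 0→1:  <1:lead t2 ->
13. timeout(2):  <2:cand t3 ->
14. deliver 3→0:  nop
15. propose(1,'p'):  <1:lead t2 p>
16. deliver 1→4:  <4:foll t2 ->
17. deliver 4→1:  nop
18. deliver 1→0:  <0:foll t2 p>

1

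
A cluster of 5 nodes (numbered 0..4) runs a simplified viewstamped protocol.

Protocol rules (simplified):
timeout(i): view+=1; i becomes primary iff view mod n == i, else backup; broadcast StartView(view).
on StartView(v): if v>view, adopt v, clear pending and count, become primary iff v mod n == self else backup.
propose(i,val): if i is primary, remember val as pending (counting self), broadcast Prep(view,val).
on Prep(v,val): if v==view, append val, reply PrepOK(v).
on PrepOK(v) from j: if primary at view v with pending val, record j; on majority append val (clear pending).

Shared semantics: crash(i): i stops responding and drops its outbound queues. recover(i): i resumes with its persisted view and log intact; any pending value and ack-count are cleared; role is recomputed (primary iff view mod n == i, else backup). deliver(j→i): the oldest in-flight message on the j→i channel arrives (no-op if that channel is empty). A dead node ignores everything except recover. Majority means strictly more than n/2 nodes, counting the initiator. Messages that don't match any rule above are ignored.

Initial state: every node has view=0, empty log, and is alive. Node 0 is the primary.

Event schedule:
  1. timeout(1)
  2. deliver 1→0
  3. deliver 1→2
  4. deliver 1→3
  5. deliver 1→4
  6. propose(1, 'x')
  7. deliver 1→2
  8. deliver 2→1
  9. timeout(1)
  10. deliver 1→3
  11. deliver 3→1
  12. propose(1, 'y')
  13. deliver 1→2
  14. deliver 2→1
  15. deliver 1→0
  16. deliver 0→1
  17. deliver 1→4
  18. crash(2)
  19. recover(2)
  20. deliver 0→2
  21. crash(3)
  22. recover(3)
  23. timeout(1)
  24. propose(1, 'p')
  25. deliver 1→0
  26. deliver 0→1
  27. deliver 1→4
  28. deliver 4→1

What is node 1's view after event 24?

3

[1] timeout(1) → N1(prim v1 [-])
[2] deliver 1→0 → N0(back v1 [-])
[3] deliver 1→2 → N2(back v1 [-])
[4] deliver 1→3 → N3(back v1 [-])
[5] deliver 1→4 → N4(back v1 [-])
[6] propose(1,'x') → ∅
[7] deliver 1→2 → N2(back v1 [x])
[8] deliver 2→1 → ∅
[9] timeout(1) → N1(back v2 [-])
[10] deliver 1→3 → N3(back v1 [x])
[11] deliver 3→1 → ∅
[12] propose(1,'y') → ∅
[13] deliver 1→2 → N2(prim v2 [x])
[14] deliver 2→1 → ∅
[15] deliver 1→0 → N0(back v1 [x])
[16] deliver 0→1 → ∅
[17] deliver 1→4 → N4(back v1 [x])
[18] crash(2) → N2(✗prim v2 [x])
[19] recover(2) → N2(prim v2 [x])
[20] deliver 0→2 → ∅
[21] crash(3) → N3(✗back v1 [x])
[22] recover(3) → N3(back v1 [x])
[23] timeout(1) → N1(back v3 [-])
[24] propose(1,'p') → ∅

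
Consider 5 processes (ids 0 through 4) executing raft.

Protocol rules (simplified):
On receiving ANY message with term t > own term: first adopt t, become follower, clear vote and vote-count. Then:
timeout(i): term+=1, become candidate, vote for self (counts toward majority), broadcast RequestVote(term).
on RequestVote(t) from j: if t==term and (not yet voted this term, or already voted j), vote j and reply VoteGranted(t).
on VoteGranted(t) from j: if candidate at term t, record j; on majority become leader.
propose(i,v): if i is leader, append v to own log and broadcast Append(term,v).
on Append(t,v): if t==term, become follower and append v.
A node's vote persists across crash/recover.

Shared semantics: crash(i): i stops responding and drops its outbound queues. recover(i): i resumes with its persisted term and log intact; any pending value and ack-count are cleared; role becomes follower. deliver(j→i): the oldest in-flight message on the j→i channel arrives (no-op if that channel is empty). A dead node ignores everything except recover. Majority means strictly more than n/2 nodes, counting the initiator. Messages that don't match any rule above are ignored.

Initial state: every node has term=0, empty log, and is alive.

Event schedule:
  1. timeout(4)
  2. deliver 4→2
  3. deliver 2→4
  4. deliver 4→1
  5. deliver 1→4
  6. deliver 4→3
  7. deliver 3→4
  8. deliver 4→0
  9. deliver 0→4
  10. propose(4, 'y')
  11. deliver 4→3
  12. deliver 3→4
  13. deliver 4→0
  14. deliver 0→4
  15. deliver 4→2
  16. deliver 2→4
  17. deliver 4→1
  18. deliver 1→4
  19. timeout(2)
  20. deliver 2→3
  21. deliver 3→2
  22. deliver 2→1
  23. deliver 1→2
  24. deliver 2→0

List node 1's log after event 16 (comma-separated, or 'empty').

after 1 — timeout(4): n4:cand/t1/[-]
after 2 — deliver 4→2: n2:foll/t1/[-]
after 3 — deliver 2→4: ·
after 4 — deliver 4→1: n1:foll/t1/[-]
after 5 — deliver 1→4: n4:lead/t1/[-]
after 6 — deliver 4→3: n3:foll/t1/[-]
after 7 — deliver 3→4: ·
after 8 — deliver 4→0: n0:foll/t1/[-]
after 9 — deliver 0→4: ·
after 10 — propose(4,'y'): n4:lead/t1/[y]
after 11 — deliver 4→3: n3:foll/t1/[y]
after 12 — deliver 3→4: ·
after 13 — deliver 4→0: n0:foll/t1/[y]
after 14 — deliver 0→4: ·
after 15 — deliver 4→2: n2:foll/t1/[y]
after 16 — deliver 2→4: ·

empty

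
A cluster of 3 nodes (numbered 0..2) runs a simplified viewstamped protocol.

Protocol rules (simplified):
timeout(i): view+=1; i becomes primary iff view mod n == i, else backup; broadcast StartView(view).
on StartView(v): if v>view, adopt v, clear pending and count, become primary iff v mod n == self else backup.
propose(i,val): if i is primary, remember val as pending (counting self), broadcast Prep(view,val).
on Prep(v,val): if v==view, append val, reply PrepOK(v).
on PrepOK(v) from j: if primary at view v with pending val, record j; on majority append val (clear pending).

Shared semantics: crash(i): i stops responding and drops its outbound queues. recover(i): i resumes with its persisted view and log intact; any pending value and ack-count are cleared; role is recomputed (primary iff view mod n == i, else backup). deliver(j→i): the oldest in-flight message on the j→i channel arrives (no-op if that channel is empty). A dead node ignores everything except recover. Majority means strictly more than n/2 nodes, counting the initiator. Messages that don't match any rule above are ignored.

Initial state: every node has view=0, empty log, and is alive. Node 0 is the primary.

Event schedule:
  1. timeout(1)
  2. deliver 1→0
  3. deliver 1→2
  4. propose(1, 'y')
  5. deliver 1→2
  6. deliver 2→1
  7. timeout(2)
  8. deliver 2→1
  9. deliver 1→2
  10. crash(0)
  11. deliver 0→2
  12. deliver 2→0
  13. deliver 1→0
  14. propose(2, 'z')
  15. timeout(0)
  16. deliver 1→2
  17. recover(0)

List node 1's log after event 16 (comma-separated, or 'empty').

y

after 1 — timeout(1): n1:prim/v1/[-]
after 2 — deliver 1→0: n0:back/v1/[-]
after 3 — deliver 1→2: n2:back/v1/[-]
after 4 — propose(1,'y'): ·
after 5 — deliver 1→2: n2:back/v1/[y]
after 6 — deliver 2→1: n1:prim/v1/[y]
after 7 — timeout(2): n2:prim/v2/[y]
after 8 — deliver 2→1: n1:back/v2/[y]
after 9 — deliver 1→2: ·
after 10 — crash(0): n0:✗back/v1/[-]
after 11 — deliver 0→2: ·
after 12 — deliver 2→0: ·
after 13 — deliver 1→0: ·
after 14 — propose(2,'z'): ·
after 15 — timeout(0): ·
after 16 — deliver 1→2: ·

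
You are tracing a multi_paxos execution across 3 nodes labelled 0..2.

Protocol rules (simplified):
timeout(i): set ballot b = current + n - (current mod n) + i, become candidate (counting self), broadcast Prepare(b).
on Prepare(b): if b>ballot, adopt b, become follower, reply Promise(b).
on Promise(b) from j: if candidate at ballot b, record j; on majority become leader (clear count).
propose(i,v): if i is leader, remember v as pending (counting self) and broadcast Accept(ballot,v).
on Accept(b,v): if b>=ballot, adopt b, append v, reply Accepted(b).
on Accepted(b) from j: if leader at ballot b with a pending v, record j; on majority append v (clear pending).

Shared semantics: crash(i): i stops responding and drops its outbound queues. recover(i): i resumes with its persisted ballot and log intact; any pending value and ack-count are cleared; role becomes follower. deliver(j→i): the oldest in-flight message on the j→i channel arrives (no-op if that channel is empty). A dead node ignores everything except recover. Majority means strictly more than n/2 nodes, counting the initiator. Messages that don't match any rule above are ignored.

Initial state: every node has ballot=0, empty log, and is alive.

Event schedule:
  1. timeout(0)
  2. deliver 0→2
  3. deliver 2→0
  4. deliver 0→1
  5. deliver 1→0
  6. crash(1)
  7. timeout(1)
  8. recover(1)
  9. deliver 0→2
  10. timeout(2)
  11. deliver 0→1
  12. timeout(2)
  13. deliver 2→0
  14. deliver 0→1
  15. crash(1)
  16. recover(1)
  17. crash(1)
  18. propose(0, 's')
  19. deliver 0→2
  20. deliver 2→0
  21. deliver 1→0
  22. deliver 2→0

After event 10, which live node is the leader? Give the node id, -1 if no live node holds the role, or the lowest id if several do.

0

step 1 timeout(0): 0={cand,b=3,log=-}
step 2 deliver 0→2: 2={foll,b=3,log=-}
step 3 deliver 2→0: 0={lead,b=3,log=-}
step 4 deliver 0→1: 1={foll,b=3,log=-}
step 5 deliver 1→0: —
step 6 crash(1): 1={✗foll,b=3,log=-}
step 7 timeout(1): —
step 8 recover(1): 1={foll,b=3,log=-}
step 9 deliver 0→2: —
step 10 timeout(2): 2={cand,b=8,log=-}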